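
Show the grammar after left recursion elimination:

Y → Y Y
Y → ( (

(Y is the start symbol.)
Y is directly left-recursive. The standard transformation for
  A → A α₁ | ... | A α_m | β₁ | ... | β_n
is
  A  → β₁ A' | ... | β_n A'
  A' → α₁ A' | ... | α_m A' | ε

Y → ( ( becomes Y → ( ( Y'
Y → Y Y becomes Y' → Y Y'
Add Y' → ε

Resulting grammar:
Y → ( ( Y'
Y' → Y Y'
Y' → ε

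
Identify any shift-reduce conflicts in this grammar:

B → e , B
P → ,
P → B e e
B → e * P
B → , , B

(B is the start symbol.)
Yes — I7: [P → , .] vs [B → , . , B]

A shift-reduce conflict occurs when an LR(0) state has both:
  - a complete (reduce) item [A → α .] (dot at the end), and
  - a shift item [B → β . c γ] (dot before a terminal).

Augment with B' → B and build the canonical LR(0) collection (I0 = CLOSURE({[B' → . B]}), then GOTO on every symbol after a dot until no new states appear). It has 14 states:
  I0: { [B → . , , B], [B → . e * P], [B → . e , B], [B' → . B] }  — shift
  I1: { [B → , . , B] }  — shift
  I2: { [B' → B .] }  — accept
  I3: { [B → e . * P], [B → e . , B] }  — shift
  I4: { [B → . , , B], [B → . e * P], [B → . e , B], [B → e * . P], [P → . ,], [P → . B e e] }  — shift
  I5: { [B → . , , B], [B → . e * P], [B → . e , B], [B → e , . B] }  — shift
  I6: { [B → e , B .] }  — reduce
  I7: { [B → , . , B], [P → , .] }  — shift, reduce
  I8: { [P → B . e e] }  — shift
  I9: { [B → e * P .] }  — reduce
  I10: { [P → B e . e] }  — shift
  I11: { [P → B e e .] }  — reduce
  I12: { [B → , , . B], [B → . , , B], [B → . e * P], [B → . e , B] }  — shift
  I13: { [B → , , B .] }  — reduce

I7 contains reduce item [P → , .] and shift item [B → , . , B] — shift-reduce conflict.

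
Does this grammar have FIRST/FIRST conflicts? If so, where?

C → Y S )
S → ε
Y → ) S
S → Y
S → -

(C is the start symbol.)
No FIRST/FIRST conflicts.

A FIRST/FIRST conflict occurs when two productions N → α and N → β for the same non-terminal have FIRST(α) ∩ FIRST(β) ≠ ∅ (with ε ∈ FIRST of a nullable right-hand side, so two nullable alternatives also conflict).

FIRST sets of the non-terminals at (or reachable through a nullable prefix from) the front of some alternative:
  FIRST(Y) = { ')' }

Productions for S:
  S → ε: FIRST = { ε }
  S → Y: FIRST = { ')' }
  S → -: FIRST = { '-' }
C, Y have only one production, so no FIRST/FIRST conflict is possible there.

All alternatives of each non-terminal have pairwise disjoint FIRST sets.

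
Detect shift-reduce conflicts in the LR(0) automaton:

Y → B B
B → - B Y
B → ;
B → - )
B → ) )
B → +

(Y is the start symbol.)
A shift-reduce conflict occurs when an LR(0) state has both:
  - a complete (reduce) item [A → α .] (dot at the end), and
  - a shift item [B → β . c γ] (dot before a terminal).

Augment with Y' → Y and build the canonical LR(0) collection (I0 = CLOSURE({[Y' → . Y]}), then GOTO on every symbol after a dot until no new states appear). It has 12 states:
  I0: { [B → . ) )], [B → . +], [B → . - )], [B → . - B Y], [B → . ;], [Y → . B B], [Y' → . Y] }  — shift
  I1: { [B → ) . )] }  — shift
  I2: { [B → + .] }  — reduce
  I3: { [B → - . )], [B → - . B Y], [B → . ) )], [B → . +], [B → . - )], [B → . - B Y], [B → . ;] }  — shift
  I4: { [B → ; .] }  — reduce
  I5: { [B → . ) )], [B → . +], [B → . - )], [B → . - B Y], [B → . ;], [Y → B . B] }  — shift
  I6: { [Y' → Y .] }  — accept
  I7: { [Y → B B .] }  — reduce
  I8: { [B → ) . )], [B → - ) .] }  — shift, reduce
  I9: { [B → - B . Y], [B → . ) )], [B → . +], [B → . - )], [B → . - B Y], [B → . ;], [Y → . B B] }  — shift
  I10: { [B → - B Y .] }  — reduce
  I11: { [B → ) ) .] }  — reduce

I8 contains reduce item [B → - ) .] and shift item [B → ) . )] — shift-reduce conflict.

Answer: Yes — I8: [B → - ) .] vs [B → ) . )]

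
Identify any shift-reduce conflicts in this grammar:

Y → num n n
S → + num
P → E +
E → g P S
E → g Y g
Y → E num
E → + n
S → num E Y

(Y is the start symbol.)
No shift-reduce conflicts

A shift-reduce conflict occurs when an LR(0) state has both:
  - a complete (reduce) item [A → α .] (dot at the end), and
  - a shift item [B → β . c γ] (dot before a terminal).

Augment with Y' → Y and build the canonical LR(0) collection (I0 = CLOSURE({[Y' → . Y]}), then GOTO on every symbol after a dot until no new states appear). It has 21 states:
  I0: { [E → . + n], [E → . g P S], [E → . g Y g], [Y → . E num], [Y → . num n n], [Y' → . Y] }  — shift
  I1: { [E → + . n] }  — shift
  I2: { [Y → E . num] }  — shift
  I3: { [Y' → Y .] }  — accept
  I4: { [E → . + n], [E → . g P S], [E → . g Y g], [E → g . P S], [E → g . Y g], [P → . E +], [Y → . E num], [Y → . num n n] }  — shift
  I5: { [Y → num . n n] }  — shift
  I6: { [Y → num n . n] }  — shift
  I7: { [Y → num n n .] }  — reduce
  I8: { [P → E . +], [Y → E . num] }  — shift
  I9: { [E → g P . S], [S → . + num], [S → . num E Y] }  — shift
  I10: { [E → g Y . g] }  — shift
  I11: { [E → g Y g .] }  — reduce
  I12: { [S → + . num] }  — shift
  I13: { [E → g P S .] }  — reduce
  I14: { [E → . + n], [E → . g P S], [E → . g Y g], [S → num . E Y] }  — shift
  I15: { [E → . + n], [E → . g P S], [E → . g Y g], [S → num E . Y], [Y → . E num], [Y → . num n n] }  — shift
  I16: { [S → num E Y .] }  — reduce
  I17: { [S → + num .] }  — reduce
  I18: { [P → E + .] }  — reduce
  I19: { [Y → E num .] }  — reduce
  I20: { [E → + n .] }  — reduce

No state contains both a complete item and a shift item.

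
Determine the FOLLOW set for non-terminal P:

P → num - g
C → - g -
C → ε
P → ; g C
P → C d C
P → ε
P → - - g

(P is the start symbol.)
To compute FOLLOW(P), find every occurrence of P on a right-hand side N → α P β: add FIRST(β) \ {ε}, and if β is empty or nullable also add FOLLOW(N). Iterate to a fixed point.

P is the start symbol, so $ ∈ FOLLOW(P).
P does not occur on any right-hand side.

Taking the union: FOLLOW(P) = { $ }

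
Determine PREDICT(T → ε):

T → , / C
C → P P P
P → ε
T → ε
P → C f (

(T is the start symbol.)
{ $ }

PREDICT(T → ε) = (FIRST(RHS) \ {ε}) ∪ (FOLLOW(T) if ε ∈ FIRST(RHS), i.e. RHS ⇒* ε)
The right-hand side is ε (FIRST(ε) = { ε }), so the predict set is FOLLOW(T) = { $ }
PREDICT(T → ε) = { $ }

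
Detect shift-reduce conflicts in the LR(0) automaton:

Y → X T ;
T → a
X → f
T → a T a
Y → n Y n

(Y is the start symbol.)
Yes — I8: [T → a .] vs [T → . a]

A shift-reduce conflict occurs when an LR(0) state has both:
  - a complete (reduce) item [A → α .] (dot at the end), and
  - a shift item [B → β . c γ] (dot before a terminal).

Augment with Y' → Y and build the canonical LR(0) collection (I0 = CLOSURE({[Y' → . Y]}), then GOTO on every symbol after a dot until no new states appear). It has 12 states:
  I0: { [X → . f], [Y → . X T ;], [Y → . n Y n], [Y' → . Y] }  — shift
  I1: { [T → . a T a], [T → . a], [Y → X . T ;] }  — shift
  I2: { [Y' → Y .] }  — accept
  I3: { [X → f .] }  — reduce
  I4: { [X → . f], [Y → . X T ;], [Y → . n Y n], [Y → n . Y n] }  — shift
  I5: { [Y → n Y . n] }  — shift
  I6: { [Y → n Y n .] }  — reduce
  I7: { [Y → X T . ;] }  — shift
  I8: { [T → . a T a], [T → . a], [T → a . T a], [T → a .] }  — shift, reduce
  I9: { [T → a T . a] }  — shift
  I10: { [T → a T a .] }  — reduce
  I11: { [Y → X T ; .] }  — reduce

I8 contains reduce item [T → a .] and shift items [T → . a], [T → . a T a] — shift-reduce conflict.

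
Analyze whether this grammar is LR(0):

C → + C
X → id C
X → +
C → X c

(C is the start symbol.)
A grammar is LR(0) if no state in the canonical LR(0) collection has:
  - both a shift item (dot before a terminal) and a complete item (shift-reduce conflict), or
  - two or more complete items (reduce-reduce conflict; the accept item [C' → C .] counts as a complete item here).

Augment with C' → C and build the canonical LR(0) collection (I0 = CLOSURE({[C' → . C]}), then GOTO on every symbol after a dot until no new states appear). It has 8 states:
  I0: { [C → . + C], [C → . X c], [C' → . C], [X → . +], [X → . id C] }  — shift
  I1: { [C → + . C], [C → . + C], [C → . X c], [X → + .], [X → . +], [X → . id C] }  — shift, reduce
  I2: { [C' → C .] }  — accept
  I3: { [C → X . c] }  — shift
  I4: { [C → . + C], [C → . X c], [X → . +], [X → . id C], [X → id . C] }  — shift
  I5: { [X → id C .] }  — reduce
  I6: { [C → X c .] }  — reduce
  I7: { [C → + C .] }  — reduce

Conflict in state I1:
  Shift-reduce conflict between [X → + .] and [C → . + C]
So the grammar is NOT LR(0).

Answer: No. Shift-reduce conflict between [X → + .] and [C → . + C]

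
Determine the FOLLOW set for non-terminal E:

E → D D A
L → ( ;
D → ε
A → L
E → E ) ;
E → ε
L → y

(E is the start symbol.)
{ $, ')' }

To compute FOLLOW(E), find every occurrence of E on a right-hand side N → α E β: add FIRST(β) \ {ε}, and if β is empty or nullable also add FOLLOW(N). Iterate to a fixed point.

E is the start symbol, so $ ∈ FOLLOW(E).
In E → E ) ;: E is followed by ')' ';', add FIRST(')' ';') \ {ε} = { ')' }

Taking the union: FOLLOW(E) = { $, ')' }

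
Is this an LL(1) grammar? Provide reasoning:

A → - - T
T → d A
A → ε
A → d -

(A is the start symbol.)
Yes, the grammar is LL(1).

A grammar is LL(1) if for each non-terminal N with multiple productions, the predict sets of those productions are pairwise disjoint, where PREDICT(N → α) = (FIRST(α) \ {ε}) ∪ (FOLLOW(N) if α ⇒* ε).

Relevant sets:
  FOLLOW(A) = { $ }

For A:
  PREDICT(A → '-' '-' T) = { '-' }
  PREDICT(A → ε) = { $ }
  PREDICT(A → d '-') = { 'd' }
T has a single production, so nothing to check there.

All predict sets are disjoint. The grammar IS LL(1).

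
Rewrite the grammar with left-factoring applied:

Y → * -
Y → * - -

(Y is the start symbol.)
Left-factoring transforms A → αβ₁ | αβ₂ into A → αA' and A' → β₁ | β₂
(α is the longest common prefix among the alternatives). Repeat until
no nonterminal has two alternatives with a common prefix.

Round 1: Y has alternatives sharing prefix '* -'. Introduce Y': Y → * - Y'
  Add: Y' → ε
  Add: Y' → -

No remaining common prefixes — done.

Resulting grammar:
Y → * - Y'
Y' → ε
Y' → -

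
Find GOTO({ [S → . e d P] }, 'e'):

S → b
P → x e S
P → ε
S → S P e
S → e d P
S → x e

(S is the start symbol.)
GOTO(I, 'e') = CLOSURE({ [A → αX.β] : [A → α.Xβ] ∈ I, X = 'e' })

Items with dot before 'e', with the dot advanced:
  [S → . e d P] → [S → e . d P]
Closure adds nothing (no advanced item has the dot before a non-terminal).

GOTO = { [S → e . d P] }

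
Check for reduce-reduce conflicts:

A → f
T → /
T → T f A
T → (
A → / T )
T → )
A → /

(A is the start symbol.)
A reduce-reduce conflict occurs when an LR(0) state has two complete items [A → α .] and [B → β .] — both call for a reduction, and with no lookahead the parser cannot choose between them.

Augment with A' → A and build the canonical LR(0) collection (I0 = CLOSURE({[A' → . A]}), then GOTO on every symbol after a dot until no new states appear). It has 11 states:
  I0: { [A → . / T )], [A → . /], [A → . f], [A' → . A] }  — shift
  I1: { [A → / . T )], [A → / .], [T → . (], [T → . )], [T → . /], [T → . T f A] }  — shift, reduce
  I2: { [A' → A .] }  — accept
  I3: { [A → f .] }  — reduce
  I4: { [T → ( .] }  — reduce
  I5: { [T → ) .] }  — reduce
  I6: { [T → / .] }  — reduce
  I7: { [A → / T . )], [T → T . f A] }  — shift
  I8: { [A → / T ) .] }  — reduce
  I9: { [A → . / T )], [A → . /], [A → . f], [T → T f . A] }  — shift
  I10: { [T → T f A .] }  — reduce

No state contains more than one complete item.

Answer: No reduce-reduce conflicts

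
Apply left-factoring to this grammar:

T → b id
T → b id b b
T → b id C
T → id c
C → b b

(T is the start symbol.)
T → b id T'
T' → ε
T' → b b
T' → C
T → id c
C → b b

Left-factoring transforms A → αβ₁ | αβ₂ into A → αA' and A' → β₁ | β₂
(α is the longest common prefix among the alternatives). Repeat until
no nonterminal has two alternatives with a common prefix.

Round 1: T has alternatives sharing prefix 'b id'. Introduce T': T → b id T'
  Add: T' → ε
  Add: T' → b b
  Add: T' → C

No remaining common prefixes — done.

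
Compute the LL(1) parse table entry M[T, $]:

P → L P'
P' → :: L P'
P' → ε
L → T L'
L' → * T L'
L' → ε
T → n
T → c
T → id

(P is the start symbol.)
Empty (error entry)

To find M[T, $], we find productions for T where $ is in the predict set (PREDICT(N → α) = (FIRST(α) \ {ε}) ∪ (FOLLOW(N) if α ⇒* ε)).

T → n: PREDICT = { 'n' }
T → c: PREDICT = { 'c' }
T → id: PREDICT = { 'id' }

M[T, $] is empty (no production applies)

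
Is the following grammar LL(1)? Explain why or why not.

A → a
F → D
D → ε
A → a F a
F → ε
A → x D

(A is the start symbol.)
No. Predict set conflict for A: { 'a' }

Relevant sets:
  FIRST(D) = { ε }
  FOLLOW(F) = { 'a' }

For A:
  PREDICT(A → a) = { 'a' }
  PREDICT(A → a F a) = { 'a' }
  PREDICT(A → x D) = { 'x' }
For F:
  PREDICT(F → D) = { 'a' }
  PREDICT(F → ε) = { 'a' }
D has a single production, so nothing to check there.

Conflict found: Predict set conflict for A: { 'a' }
The grammar is NOT LL(1).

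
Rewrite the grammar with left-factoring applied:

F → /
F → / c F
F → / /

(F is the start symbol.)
Left-factoring transforms A → αβ₁ | αβ₂ into A → αA' and A' → β₁ | β₂
(α is the longest common prefix among the alternatives). Repeat until
no nonterminal has two alternatives with a common prefix.

Round 1: F has alternatives sharing prefix '/'. Introduce F': F → / F'
  Add: F' → ε
  Add: F' → c F
  Add: F' → /

No remaining common prefixes — done.

Resulting grammar:
F → / F'
F' → ε
F' → c F
F' → /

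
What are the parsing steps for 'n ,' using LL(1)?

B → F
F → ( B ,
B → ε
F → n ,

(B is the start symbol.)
Stack is shown with the top on the left.

Stack  Input  Action
--------------------
B $    n , $  output B → F
F $    n , $  output F → n ,
n , $  n , $  match 'n'
, $    , $    match ','
$      $      accept

The string is accepted.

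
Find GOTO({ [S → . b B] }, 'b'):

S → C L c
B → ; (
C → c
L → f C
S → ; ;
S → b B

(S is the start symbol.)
{ [B → . ; (], [S → b . B] }

GOTO(I, 'b') = CLOSURE({ [A → αX.β] : [A → α.Xβ] ∈ I, X = 'b' })

Items with dot before 'b', with the dot advanced:
  [S → . b B] → [S → b . B]
Closure of the advanced items:
  [S → b . B] has the dot before B: add [B → . ; (]

GOTO = { [B → . ; (], [S → b . B] }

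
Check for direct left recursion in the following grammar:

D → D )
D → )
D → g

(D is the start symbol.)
Yes, D is left-recursive

Direct left recursion occurs when N → N α for some non-terminal N (the right-hand side begins with the left-hand side itself).

D → D ): LEFT RECURSIVE (starts with D)
D → ): starts with ')'
D → g: starts with g

The grammar has direct left recursion on: D.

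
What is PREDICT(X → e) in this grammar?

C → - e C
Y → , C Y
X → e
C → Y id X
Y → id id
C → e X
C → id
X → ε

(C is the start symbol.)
PREDICT(X → e) = (FIRST(RHS) \ {ε}) ∪ (FOLLOW(X) if ε ∈ FIRST(RHS), i.e. RHS ⇒* ε)
FIRST(e) = { 'e' }
ε ∉ FIRST(e), so FOLLOW(X) is not added.
PREDICT(X → e) = { 'e' }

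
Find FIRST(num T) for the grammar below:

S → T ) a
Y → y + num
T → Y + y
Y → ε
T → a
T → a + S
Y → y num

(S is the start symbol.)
To compute FIRST(num T), process the symbols left to right:
Symbol num is a terminal. Add 'num' and stop.
FIRST(num T) = { 'num' }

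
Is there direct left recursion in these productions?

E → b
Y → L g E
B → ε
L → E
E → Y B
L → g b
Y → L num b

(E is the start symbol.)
E → b: starts with b
Y → L g E: starts with L
B → ε: starts with ε
L → E: starts with E
E → Y B: starts with Y
L → g b: starts with g
Y → L num b: starts with L

No direct left recursion found.

Answer: No direct left recursion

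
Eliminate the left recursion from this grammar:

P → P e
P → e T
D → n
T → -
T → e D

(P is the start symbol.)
P → e T P'
P' → e P'
P' → ε
D → n
T → -
T → e D

P is directly left-recursive. The standard transformation for
  A → A α₁ | ... | A α_m | β₁ | ... | β_n
is
  A  → β₁ A' | ... | β_n A'
  A' → α₁ A' | ... | α_m A' | ε

P → e T becomes P → e T P'
P → P e becomes P' → e P'
Add P' → ε

Productions for other non-terminals are unchanged:
  D → n
  T → -
  T → e D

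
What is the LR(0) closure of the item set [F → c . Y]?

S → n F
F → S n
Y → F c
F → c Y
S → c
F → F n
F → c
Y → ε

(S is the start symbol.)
To compute CLOSURE, for each item [A → α.Bβ] where B is a non-terminal, add [B → .γ] for all productions B → γ; repeat for the newly added items until nothing changes.

Start with: [F → c . Y]
  [F → c . Y] has the dot before Y: add [Y → . F c], [Y → .]
  [Y → . F c] has the dot before F: add [F → . S n], [F → . c Y], [F → . F n], [F → . c]
  [F → . S n] has the dot before S: add [S → . n F], [S → . c]
No further items can be added.

CLOSURE = { [F → . F n], [F → . S n], [F → . c Y], [F → . c], [F → c . Y], [S → . c], [S → . n F], [Y → . F c], [Y → .] }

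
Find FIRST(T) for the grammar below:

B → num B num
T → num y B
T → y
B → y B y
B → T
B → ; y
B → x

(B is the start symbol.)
{ 'num', 'y' }

From T → num y B:
  - num is a terminal: add 'num' and stop
From T → y:
  - y is a terminal: add 'y' and stop

Collecting: FIRST(T) = { 'num', 'y' }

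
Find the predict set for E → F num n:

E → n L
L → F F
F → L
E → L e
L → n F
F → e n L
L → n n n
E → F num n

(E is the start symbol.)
PREDICT(E → F num n) = (FIRST(RHS) \ {ε}) ∪ (FOLLOW(E) if ε ∈ FIRST(RHS), i.e. RHS ⇒* ε)
FIRST(F) = { 'e', 'n' }
FIRST(F num n) = { 'e', 'n' }
ε ∉ FIRST(F num n), so FOLLOW(E) is not added.
PREDICT(E → F num n) = { 'e', 'n' }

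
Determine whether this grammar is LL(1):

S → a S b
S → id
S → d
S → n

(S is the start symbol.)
Yes, the grammar is LL(1).

A grammar is LL(1) if for each non-terminal N with multiple productions, the predict sets of those productions are pairwise disjoint, where PREDICT(N → α) = (FIRST(α) \ {ε}) ∪ (FOLLOW(N) if α ⇒* ε).

For S:
  PREDICT(S → a S b) = { 'a' }
  PREDICT(S → id) = { 'id' }
  PREDICT(S → d) = { 'd' }
  PREDICT(S → n) = { 'n' }

All predict sets are disjoint. The grammar IS LL(1).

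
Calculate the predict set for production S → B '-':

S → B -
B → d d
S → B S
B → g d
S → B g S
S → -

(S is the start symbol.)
PREDICT(S → B '-') = (FIRST(RHS) \ {ε}) ∪ (FOLLOW(S) if ε ∈ FIRST(RHS), i.e. RHS ⇒* ε)
FIRST(B) = { 'd', 'g' }
FIRST(B '-') = { 'd', 'g' }
ε ∉ FIRST(B '-'), so FOLLOW(S) is not added.
PREDICT(S → B '-') = { 'd', 'g' }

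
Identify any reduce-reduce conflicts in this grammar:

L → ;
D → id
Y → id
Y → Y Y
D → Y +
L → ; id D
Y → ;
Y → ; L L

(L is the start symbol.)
Augment with L' → L and build the canonical LR(0) collection (I0 = CLOSURE({[L' → . L]}), then GOTO on every symbol after a dot until no new states appear). It has 13 states:
  I0: { [L → . ; id D], [L → . ;], [L' → . L] }  — shift
  I1: { [L → ; . id D], [L → ; .] }  — shift, reduce
  I2: { [L' → L .] }  — accept
  I3: { [D → . Y +], [D → . id], [L → ; id . D], [Y → . ; L L], [Y → . ;], [Y → . Y Y], [Y → . id] }  — shift
  I4: { [L → . ; id D], [L → . ;], [Y → ; . L L], [Y → ; .] }  — shift, reduce
  I5: { [L → ; id D .] }  — reduce
  I6: { [D → Y . +], [Y → . ; L L], [Y → . ;], [Y → . Y Y], [Y → . id], [Y → Y . Y] }  — shift
  I7: { [D → id .], [Y → id .] }  — 2 reduces
  I8: { [D → Y + .] }  — reduce
  I9: { [Y → . ; L L], [Y → . ;], [Y → . Y Y], [Y → . id], [Y → Y . Y], [Y → Y Y .] }  — shift, reduce
  I10: { [Y → id .] }  — reduce
  I11: { [L → . ; id D], [L → . ;], [Y → ; L . L] }  — shift
  I12: { [Y → ; L L .] }  — reduce

I7 contains complete items [D → id .], [Y → id .] — reduce-reduce conflict.

Answer: Yes — I7: [D → id .] vs [Y → id .]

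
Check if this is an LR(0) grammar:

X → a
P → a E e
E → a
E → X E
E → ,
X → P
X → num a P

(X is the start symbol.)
No. Shift-reduce conflict between [X → a .] and [E → . ,]

A grammar is LR(0) if no state in the canonical LR(0) collection has:
  - both a shift item (dot before a terminal) and a complete item (shift-reduce conflict), or
  - two or more complete items (reduce-reduce conflict; the accept item [X' → X .] counts as a complete item here).

Augment with X' → X and build the canonical LR(0) collection (I0 = CLOSURE({[X' → . X]}), then GOTO on every symbol after a dot until no new states appear). It has 14 states:
  I0: { [P → . a E e], [X → . P], [X → . a], [X → . num a P], [X' → . X] }  — shift
  I1: { [X → P .] }  — reduce
  I2: { [X' → X .] }  — accept
  I3: { [E → . ,], [E → . X E], [E → . a], [P → . a E e], [P → a . E e], [X → . P], [X → . a], [X → . num a P], [X → a .] }  — shift, reduce
  I4: { [X → num . a P] }  — shift
  I5: { [P → . a E e], [X → num a . P] }  — shift
  I6: { [X → num a P .] }  — reduce
  I7: { [E → . ,], [E → . X E], [E → . a], [P → . a E e], [P → a . E e], [X → . P], [X → . a], [X → . num a P] }  — shift
  I8: { [E → , .] }  — reduce
  I9: { [P → a E . e] }  — shift
  I10: { [E → . ,], [E → . X E], [E → . a], [E → X . E], [P → . a E e], [X → . P], [X → . a], [X → . num a P] }  — shift
  I11: { [E → . ,], [E → . X E], [E → . a], [E → a .], [P → . a E e], [P → a . E e], [X → . P], [X → . a], [X → . num a P], [X → a .] }  — shift, 2 reduces
  I12: { [E → X E .] }  — reduce
  I13: { [P → a E e .] }  — reduce

Conflict in state I3:
  Shift-reduce conflict between [X → a .] and [E → . ,]
So the grammar is NOT LR(0).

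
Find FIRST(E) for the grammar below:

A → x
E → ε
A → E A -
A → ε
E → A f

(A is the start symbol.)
{ '-', 'f', 'x', ε }

To compute FIRST(E), examine every production with E on the left-hand side, reading each right-hand side left to right until a non-nullable symbol is reached.

FIRST sets of the other non-terminals involved (by the same procedure, iterated to a fixed point):
  FIRST(A) = { '-', 'f', 'x', ε }

From E → ε:
  - ε-production, so ε ∈ FIRST(E)
From E → A f:
  - A is a non-terminal: add FIRST(A) \ {ε} = { '-', 'f', 'x' }
    A is nullable, so continue to the next symbol
  - f is a terminal: add 'f' and stop

Collecting: FIRST(E) = { '-', 'f', 'x', ε }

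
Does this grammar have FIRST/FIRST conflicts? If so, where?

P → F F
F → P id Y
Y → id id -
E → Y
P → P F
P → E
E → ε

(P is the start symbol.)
FIRST sets of the non-terminals at (or reachable through a nullable prefix from) the front of some alternative:
  FIRST(F) = { 'id' }
  FIRST(P) = { 'id', ε }
  FIRST(E) = { 'id', ε }
  FIRST(Y) = { 'id' }

Productions for P:
  P → F F: FIRST = { 'id' }
  P → P F: FIRST = { 'id' }
  P → E: FIRST = { 'id', ε }
Productions for E:
  E → Y: FIRST = { 'id' }
  E → ε: FIRST = { ε }
F, Y have only one production, so no FIRST/FIRST conflict is possible there.

Conflict for P: P → F F and P → P F
  Overlap: { 'id' }
Conflict for P: P → F F and P → E
  Overlap: { 'id' }
Conflict for P: P → P F and P → E
  Overlap: { 'id' }

Answer: Yes. P → F F / P → P F on { 'id' }; P → F F / P → E on { 'id' }; P → P F / P → E on { 'id' }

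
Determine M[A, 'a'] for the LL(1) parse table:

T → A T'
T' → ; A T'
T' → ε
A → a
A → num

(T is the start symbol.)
A → a

To find M[A, 'a'], we find productions for A where 'a' is in the predict set (PREDICT(N → α) = (FIRST(α) \ {ε}) ∪ (FOLLOW(N) if α ⇒* ε)).

A → a: PREDICT = { 'a' }
  'a' is in predict set, so this production goes in M[A, 'a']
A → num: PREDICT = { 'num' }

M[A, 'a'] = A → a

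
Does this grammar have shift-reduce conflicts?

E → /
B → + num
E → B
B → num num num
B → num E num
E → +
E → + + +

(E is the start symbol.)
Yes — I1: [E → + .] vs [B → + . num]; I8: [B → num num num .] vs [B → . + num]

Augment with E' → E and build the canonical LR(0) collection (I0 = CLOSURE({[E' → . E]}), then GOTO on every symbol after a dot until no new states appear). It has 13 states:
  I0: { [B → . + num], [B → . num E num], [B → . num num num], [E → . + + +], [E → . +], [E → . /], [E → . B], [E' → . E] }  — shift
  I1: { [B → + . num], [E → + . + +], [E → + .] }  — shift, reduce
  I2: { [E → / .] }  — reduce
  I3: { [E → B .] }  — reduce
  I4: { [E' → E .] }  — accept
  I5: { [B → . + num], [B → . num E num], [B → . num num num], [B → num . E num], [B → num . num num], [E → . + + +], [E → . +], [E → . /], [E → . B] }  — shift
  I6: { [B → num E . num] }  — shift
  I7: { [B → . + num], [B → . num E num], [B → . num num num], [B → num . E num], [B → num . num num], [B → num num . num], [E → . + + +], [E → . +], [E → . /], [E → . B] }  — shift
  I8: { [B → . + num], [B → . num E num], [B → . num num num], [B → num . E num], [B → num . num num], [B → num num . num], [B → num num num .], [E → . + + +], [E → . +], [E → . /], [E → . B] }  — shift, reduce
  I9: { [B → num E num .] }  — reduce
  I10: { [E → + + . +] }  — shift
  I11: { [B → + num .] }  — reduce
  I12: { [E → + + + .] }  — reduce

I1 contains reduce item [E → + .] and shift items [B → + . num], [E → + . + +] — shift-reduce conflict.
I8 contains reduce item [B → num num num .] and shift items [B → . + num], [B → . num E num], [B → . num num num], [B → num . num num], [B → num num . num], [E → . +], [E → . + + +], [E → . /] — shift-reduce conflict.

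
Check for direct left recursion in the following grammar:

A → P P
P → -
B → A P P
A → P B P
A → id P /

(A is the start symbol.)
No direct left recursion

A → P P: starts with P
P → -: starts with '-'
B → A P P: starts with A
A → P B P: starts with P
A → id P /: starts with id

No direct left recursion found.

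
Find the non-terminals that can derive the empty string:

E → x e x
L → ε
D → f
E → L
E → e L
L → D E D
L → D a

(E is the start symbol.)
{ 'E', 'L' }

A non-terminal is nullable if it can derive ε (the empty string): either it has an ε-production, or it has a production whose right-hand side consists entirely of nullable non-terminals.

ε-productions: L → ε
So L is immediately nullable.
E → L: every symbol on the right is nullable, so E is nullable too.
No further non-terminal can be added: every production for the remaining non-terminals contains a terminal or a non-nullable non-terminal.
Nullable = { 'E', 'L' }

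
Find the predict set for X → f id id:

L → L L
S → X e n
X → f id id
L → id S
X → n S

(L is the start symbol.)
{ 'f' }

PREDICT(X → f id id) = (FIRST(RHS) \ {ε}) ∪ (FOLLOW(X) if ε ∈ FIRST(RHS), i.e. RHS ⇒* ε)
FIRST(f id id) = { 'f' }
ε ∉ FIRST(f id id), so FOLLOW(X) is not added.
PREDICT(X → f id id) = { 'f' }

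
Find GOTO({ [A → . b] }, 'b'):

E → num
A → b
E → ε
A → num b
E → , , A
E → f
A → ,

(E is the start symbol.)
GOTO(I, 'b') = CLOSURE({ [A → αX.β] : [A → α.Xβ] ∈ I, X = 'b' })

Items with dot before 'b', with the dot advanced:
  [A → . b] → [A → b .]
Closure adds nothing (no advanced item has the dot before a non-terminal).

GOTO = { [A → b .] }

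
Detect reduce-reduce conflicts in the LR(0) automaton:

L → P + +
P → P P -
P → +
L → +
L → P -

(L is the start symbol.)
Augment with L' → L and build the canonical LR(0) collection (I0 = CLOSURE({[L' → . L]}), then GOTO on every symbol after a dot until no new states appear). It has 10 states:
  I0: { [L → . +], [L → . P + +], [L → . P -], [L' → . L], [P → . +], [P → . P P -] }  — shift
  I1: { [L → + .], [P → + .] }  — 2 reduces
  I2: { [L' → L .] }  — accept
  I3: { [L → P . + +], [L → P . -], [P → . +], [P → . P P -], [P → P . P -] }  — shift
  I4: { [L → P + . +], [P → + .] }  — shift, reduce
  I5: { [L → P - .] }  — reduce
  I6: { [P → . +], [P → . P P -], [P → P . P -], [P → P P . -] }  — shift
  I7: { [P → + .] }  — reduce
  I8: { [P → P P - .] }  — reduce
  I9: { [L → P + + .] }  — reduce

I1 contains complete items [L → + .], [P → + .] — reduce-reduce conflict.

Answer: Yes — I1: [L → + .] vs [P → + .]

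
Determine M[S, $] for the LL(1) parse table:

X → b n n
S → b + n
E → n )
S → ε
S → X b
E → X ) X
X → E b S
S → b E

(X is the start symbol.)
To find M[S, $], we find productions for S where $ is in the predict set (PREDICT(N → α) = (FIRST(α) \ {ε}) ∪ (FOLLOW(N) if α ⇒* ε)).

Relevant sets:
  FIRST(X) = { 'b', 'n' }
  FOLLOW(S) = { $, ')', 'b' }

S → b + n: PREDICT = { 'b' }
S → ε: PREDICT = { $, ')', 'b' }
  $ is in predict set, so this production goes in M[S, $]
S → X b: PREDICT = { 'b', 'n' }
S → b E: PREDICT = { 'b' }

M[S, $] = S → ε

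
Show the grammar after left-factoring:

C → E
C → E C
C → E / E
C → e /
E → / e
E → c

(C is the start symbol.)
Left-factoring transforms A → αβ₁ | αβ₂ into A → αA' and A' → β₁ | β₂
(α is the longest common prefix among the alternatives). Repeat until
no nonterminal has two alternatives with a common prefix.

Round 1: C has alternatives sharing prefix 'E'. Introduce C': C → E C'
  Add: C' → ε
  Add: C' → C
  Add: C' → / E

No remaining common prefixes — done.

Resulting grammar:
C → E C'
C' → ε
C' → C
C' → / E
C → e /
E → / e
E → c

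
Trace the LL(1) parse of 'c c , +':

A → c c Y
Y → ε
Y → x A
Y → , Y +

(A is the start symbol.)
Stack is shown with the top on the left.

Stack    Input      Action
--------------------------
A $      c c , + $  output A → c c Y
c c Y $  c c , + $  match 'c'
c Y $    c , + $    match 'c'
Y $      , + $      output Y → , Y +
, Y + $  , + $      match ','
Y + $    + $        output Y → ε
+ $      + $        match '+'
$        $          accept

The string is accepted.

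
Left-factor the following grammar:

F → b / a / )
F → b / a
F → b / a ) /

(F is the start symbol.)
Left-factoring transforms A → αβ₁ | αβ₂ into A → αA' and A' → β₁ | β₂
(α is the longest common prefix among the alternatives). Repeat until
no nonterminal has two alternatives with a common prefix.

Round 1: F has alternatives sharing prefix 'b / a'. Introduce F': F → b / a F'
  Add: F' → / )
  Add: F' → ε
  Add: F' → ) /

No remaining common prefixes — done.

Resulting grammar:
F → b / a F'
F' → / )
F' → ε
F' → ) /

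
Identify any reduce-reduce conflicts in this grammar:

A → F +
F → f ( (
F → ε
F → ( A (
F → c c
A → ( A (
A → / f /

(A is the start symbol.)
Yes — I14: [A → ( A ( .] vs [F → ( A ( .]

Augment with A' → A and build the canonical LR(0) collection (I0 = CLOSURE({[A' → . A]}), then GOTO on every symbol after a dot until no new states appear). It has 15 states:
  I0: { [A → . ( A (], [A → . / f /], [A → . F +], [A' → . A], [F → . ( A (], [F → . c c], [F → . f ( (], [F → .] }  — shift, reduce
  I1: { [A → ( . A (], [A → . ( A (], [A → . / f /], [A → . F +], [F → ( . A (], [F → . ( A (], [F → . c c], [F → . f ( (], [F → .] }  — shift, reduce
  I2: { [A → / . f /] }  — shift
  I3: { [A' → A .] }  — accept
  I4: { [A → F . +] }  — shift
  I5: { [F → c . c] }  — shift
  I6: { [F → f . ( (] }  — shift
  I7: { [F → f ( . (] }  — shift
  I8: { [F → f ( ( .] }  — reduce
  I9: { [F → c c .] }  — reduce
  I10: { [A → F + .] }  — reduce
  I11: { [A → / f . /] }  — shift
  I12: { [A → / f / .] }  — reduce
  I13: { [A → ( A . (], [F → ( A . (] }  — shift
  I14: { [A → ( A ( .], [F → ( A ( .] }  — 2 reduces

I14 contains complete items [A → ( A ( .], [F → ( A ( .] — reduce-reduce conflict.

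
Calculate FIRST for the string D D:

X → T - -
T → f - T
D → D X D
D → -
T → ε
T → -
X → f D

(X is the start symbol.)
FIRST sets of the non-terminals involved (from the grammar, by fixed-point iteration):
  FIRST(D) = { '-' }

To compute FIRST(D D), process the symbols left to right:
Symbol D is a non-terminal. Add FIRST(D) \ {ε} = { '-' }
D is not nullable (ε ∉ FIRST(D)), so stop here.
FIRST(D D) = { '-' }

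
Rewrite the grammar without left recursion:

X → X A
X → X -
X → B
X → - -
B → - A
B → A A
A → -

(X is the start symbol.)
X is directly left-recursive. The standard transformation for
  A → A α₁ | ... | A α_m | β₁ | ... | β_n
is
  A  → β₁ A' | ... | β_n A'
  A' → α₁ A' | ... | α_m A' | ε

X → B becomes X → B X'
X → - - becomes X → - - X'
X → X A becomes X' → A X'
X → X - becomes X' → - X'
Add X' → ε

Productions for other non-terminals are unchanged:
  B → - A
  B → A A
  A → -

Resulting grammar:
X → B X'
X → - - X'
X' → A X'
X' → - X'
X' → ε
B → - A
B → A A
A → -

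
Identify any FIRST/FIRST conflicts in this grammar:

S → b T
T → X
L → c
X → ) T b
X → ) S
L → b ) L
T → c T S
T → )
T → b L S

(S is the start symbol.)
Yes. T → X / T → ')' on { ')' }; X → ')' T b / X → ')' S on { ')' }

FIRST sets of the non-terminals at (or reachable through a nullable prefix from) the front of some alternative:
  FIRST(X) = { ')' }

Productions for T:
  T → X: FIRST = { ')' }
  T → c T S: FIRST = { 'c' }
  T → ): FIRST = { ')' }
  T → b L S: FIRST = { 'b' }
Productions for L:
  L → c: FIRST = { 'c' }
  L → b ) L: FIRST = { 'b' }
Productions for X:
  X → ) T b: FIRST = { ')' }
  X → ) S: FIRST = { ')' }
S has only one production, so no FIRST/FIRST conflict is possible there.

Conflict for T: T → X and T → )
  Overlap: { ')' }
Conflict for X: X → ) T b and X → ) S
  Overlap: { ')' }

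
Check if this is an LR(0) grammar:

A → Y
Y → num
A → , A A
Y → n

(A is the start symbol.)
Yes, the grammar is LR(0)

Augment with A' → A and build the canonical LR(0) collection (I0 = CLOSURE({[A' → . A]}), then GOTO on every symbol after a dot until no new states appear). It has 8 states:
  I0: { [A → . , A A], [A → . Y], [A' → . A], [Y → . n], [Y → . num] }  — shift
  I1: { [A → , . A A], [A → . , A A], [A → . Y], [Y → . n], [Y → . num] }  — shift
  I2: { [A' → A .] }  — accept
  I3: { [A → Y .] }  — reduce
  I4: { [Y → n .] }  — reduce
  I5: { [Y → num .] }  — reduce
  I6: { [A → , A . A], [A → . , A A], [A → . Y], [Y → . n], [Y → . num] }  — shift
  I7: { [A → , A A .] }  — reduce

Every state is either a pure shift/goto state or contains exactly one complete item and nothing to shift — no conflicts. The grammar is LR(0).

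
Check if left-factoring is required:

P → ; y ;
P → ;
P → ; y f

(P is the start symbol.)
Left-factoring is needed when two productions for the same non-terminal
share a common prefix on the right-hand side.

Productions for P:
  P → ; y ;
  P → ;
  P → ; y f

Found common prefix ';' in productions for P

Answer: Yes, P has productions with common prefix ';'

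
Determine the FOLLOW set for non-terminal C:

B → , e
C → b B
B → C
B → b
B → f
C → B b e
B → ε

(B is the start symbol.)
In B → C: C is at the end, add FOLLOW(B)

The FOLLOW sets referred to above (computed the same way, to a fixed point):
  FOLLOW(B) = { $, 'b' }

Taking the union: FOLLOW(C) = { $, 'b' }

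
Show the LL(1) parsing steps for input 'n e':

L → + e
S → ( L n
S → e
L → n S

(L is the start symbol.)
LL(1) parsing maintains a stack (initially the start symbol over $) and the input. At each step: if the stack top is a terminal, match it against the current input token; if it is a non-terminal N, replace it with the RHS of M[N, lookahead] (the unique production whose predict set contains the lookahead).

Stack is shown with the top on the left.

Stack  Input  Action
--------------------
L $    n e $  output L → n S
n S $  n e $  match 'n'
S $    e $    output S → e
e $    e $    match 'e'
$      $      accept

The string is accepted.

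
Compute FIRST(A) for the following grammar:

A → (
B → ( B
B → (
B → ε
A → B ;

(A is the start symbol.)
{ '(', ';' }

FIRST sets of the other non-terminals involved (by the same procedure, iterated to a fixed point):
  FIRST(B) = { '(', ε }

From A → (:
  - '(' is a terminal: add '(' and stop
From A → B ;:
  - B is a non-terminal: add FIRST(B) \ {ε} = { '(' }
    B is nullable, so continue to the next symbol
  - ';' is a terminal: add ';' and stop

Collecting: FIRST(A) = { '(', ';' }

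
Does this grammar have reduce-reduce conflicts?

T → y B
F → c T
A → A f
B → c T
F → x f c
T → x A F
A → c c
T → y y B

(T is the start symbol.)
A reduce-reduce conflict occurs when an LR(0) state has two complete items [A → α .] and [B → β .] — both call for a reduction, and with no lookahead the parser cannot choose between them.

Augment with T' → T and build the canonical LR(0) collection (I0 = CLOSURE({[T' → . T]}), then GOTO on every symbol after a dot until no new states appear). It has 19 states:
  I0: { [T → . x A F], [T → . y B], [T → . y y B], [T' → . T] }  — shift
  I1: { [T' → T .] }  — accept
  I2: { [A → . A f], [A → . c c], [T → x . A F] }  — shift
  I3: { [B → . c T], [T → y . B], [T → y . y B] }  — shift
  I4: { [T → y B .] }  — reduce
  I5: { [B → c . T], [T → . x A F], [T → . y B], [T → . y y B] }  — shift
  I6: { [B → . c T], [T → y y . B] }  — shift
  I7: { [T → y y B .] }  — reduce
  I8: { [B → c T .] }  — reduce
  I9: { [A → A . f], [F → . c T], [F → . x f c], [T → x A . F] }  — shift
  I10: { [A → c . c] }  — shift
  I11: { [A → c c .] }  — reduce
  I12: { [T → x A F .] }  — reduce
  I13: { [F → c . T], [T → . x A F], [T → . y B], [T → . y y B] }  — shift
  I14: { [A → A f .] }  — reduce
  I15: { [F → x . f c] }  — shift
  I16: { [F → x f . c] }  — shift
  I17: { [F → x f c .] }  — reduce
  I18: { [F → c T .] }  — reduce

No state contains more than one complete item.

Answer: No reduce-reduce conflicts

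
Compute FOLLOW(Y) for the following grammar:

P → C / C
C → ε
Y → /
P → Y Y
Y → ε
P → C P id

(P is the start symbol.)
To compute FOLLOW(Y), find every occurrence of Y on a right-hand side N → α Y β: add FIRST(β) \ {ε}, and if β is empty or nullable also add FOLLOW(N). Iterate to a fixed point.

In P → Y Y: Y is followed by Y, add FIRST(Y) \ {ε} = { '/' }
  Y is nullable, so also add FOLLOW(P)
In P → Y Y: Y is at the end, add FOLLOW(P)

The FOLLOW sets referred to above (computed the same way, to a fixed point):
  FOLLOW(P) = { $, 'id' }

Taking the union: FOLLOW(Y) = { $, '/', 'id' }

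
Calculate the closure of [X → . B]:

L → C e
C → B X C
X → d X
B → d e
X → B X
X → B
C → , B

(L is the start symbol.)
{ [B → . d e], [X → . B] }

Start with: [X → . B]
  [X → . B] has the dot before B: add [B → . d e]
No further items can be added.

CLOSURE = { [B → . d e], [X → . B] }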